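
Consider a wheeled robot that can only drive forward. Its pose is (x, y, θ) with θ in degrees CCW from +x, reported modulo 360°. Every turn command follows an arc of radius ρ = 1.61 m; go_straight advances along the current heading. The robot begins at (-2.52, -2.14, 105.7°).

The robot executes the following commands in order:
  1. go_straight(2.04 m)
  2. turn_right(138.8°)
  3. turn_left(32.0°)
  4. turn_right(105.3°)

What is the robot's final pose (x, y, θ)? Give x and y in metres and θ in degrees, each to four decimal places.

(1.7190, -0.7170, 253.6000°)

set_pose: (x, y, θ) = (-2.5200, -2.1400, 105.7000°), ρ = 1.61
go_straight(2.04): x += 2.04·cos θ, y += 2.04·sin θ → (-3.0720, -0.1761, 105.7000°)
turn_right(138.8°): centre at ρ to the right, rotate −138.8° → (-0.6429, 1.6083, -33.1000° ≡ 326.9000°)
turn_left(32.0°): centre at ρ to the left, rotate +32.0° → (0.2054, 1.3473, 358.9000°)
turn_right(105.3°): centre at ρ to the right, rotate −105.3° → (1.7190, -0.7170, 253.6000°)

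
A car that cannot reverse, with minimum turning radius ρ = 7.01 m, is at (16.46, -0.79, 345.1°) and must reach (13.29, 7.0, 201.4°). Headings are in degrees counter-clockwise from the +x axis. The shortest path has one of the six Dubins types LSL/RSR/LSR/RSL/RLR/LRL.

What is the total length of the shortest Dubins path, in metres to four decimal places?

37.1985 m

Let ψ = atan2(Δy, Δx) = atan2(7.79, -3.17) = 112.1430° be the start→goal bearing.
Normalize: d = |goal − start| / ρ = 8.410291/7.01 = 1.199756, α = (θ_start − ψ) mod 360° = 232.9570° = 4.065867 rad, β = (θ_goal − ψ) mod 360° = 89.2570° = 1.557829 rad.
Common terms: sin α = -0.798184, cos α = -0.602414, sin β = 0.999916, cos β = 0.012967, cos(α−β) = -0.805928, d² = 1.439415. Work in radians in the unit-radius frame; every candidate has L = ρ·(t + p + q).
LSL: p² = 2 + d² − 2cos(α−β) + 2d(sin α − sin β) = 0.736709; p = √p² = 0.858317; φ = atan2(cos β − cos α, d + sin α − sin β) = 2.342158 rad; t = (φ − α) mod 2π = 4.559476 rad, q = (β − φ) mod 2π = 5.498856 rad → L = 7.01·(4.559476 + 0.858317 + 5.498856) = 7.01·10.916650 = 76.525716 m
RSR: p² = 2 + d² − 2cos(α−β) + 2d(sin β − sin α) = 9.365835; p = √p² = 3.060365; φ = atan2(cos α − cos β, d − sin α + sin β) = -0.202461 rad; t = (α − φ) mod 2π = 4.268328 rad, q = (φ − β) mod 2π = 4.522895 rad → L = 7.01·(4.268328 + 3.060365 + 4.522895) = 7.01·11.851589 = 83.079636 m
LSR: p² = d² − 2 + 2cos(α−β) + 2d(sin α + sin β) = -1.688383 < 0 → infeasible
RSL: p² = d² − 2 + 2cos(α−β) − 2d(sin α + sin β) = -2.656500 < 0 → infeasible
RLR: c = (6 − d² + 2cos(α−β) + 2d(sin α − sin β))/8 = -0.170729; p = 2π − arccos c = 4.540819 rad; φ = atan2(cos α − cos β, d − sin α + sin β) = -0.202461 rad; t = (α − φ + p/2) mod 2π = 0.255553 rad, q = (α − β − t + p) mod 2π = 0.510119 rad → L = 7.01·(0.255553 + 4.540819 + 0.510119) = 7.01·5.306491 = 37.198503 m
LRL: c = (6 − d² + 2cos(α−β) − 2d(sin α − sin β))/8 = 0.907911; p = 2π − arccos c = 5.850663 rad; φ = atan2(cos β − cos α, d + sin α − sin β) = 2.342158 rad; t = (φ − α + p/2) mod 2π = 1.201623 rad, q = (β − α − t + p) mod 2π = 2.141002 rad → L = 7.01·(1.201623 + 5.850663 + 2.141002) = 7.01·9.193288 = 64.444949 m
Shortest: RLR with L = 37.198503 m ≈ 37.1985 m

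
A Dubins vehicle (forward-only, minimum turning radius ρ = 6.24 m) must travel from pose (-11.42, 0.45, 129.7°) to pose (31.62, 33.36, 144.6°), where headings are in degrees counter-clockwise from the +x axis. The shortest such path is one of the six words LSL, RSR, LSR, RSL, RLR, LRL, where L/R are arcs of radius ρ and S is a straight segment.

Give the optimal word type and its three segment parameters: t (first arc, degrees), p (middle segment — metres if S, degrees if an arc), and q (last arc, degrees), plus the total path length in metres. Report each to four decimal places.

Let ψ = atan2(Δy, Δx) = atan2(32.91, 43.04) = 37.4029° be the start→goal bearing.
Normalize: d = |goal − start| / ρ = 54.180344/6.24 = 8.682747, α = (θ_start − ψ) mod 360° = 92.2971° = 1.610889 rad, β = (θ_goal − ψ) mod 360° = 107.1971° = 1.870943 rad.
Common terms: sin α = 0.999196, cos α = -0.040081, sin β = 0.955293, cos β = -0.295660, cos(α−β) = 0.966376, d² = 75.390104. Work in radians in the unit-radius frame; every candidate has L = ρ·(t + p + q).
LSL: p² = 2 + d² − 2cos(α−β) + 2d(sin α − sin β) = 76.219752; p = √p² = 8.730392; φ = atan2(cos β − cos α, d + sin α − sin β) = -0.029279 rad; t = (φ − α) mod 2π = 4.643018 rad, q = (β − φ) mod 2π = 1.900221 rad → L = 6.24·(4.643018 + 8.730392 + 1.900221) = 6.24·15.273632 = 95.307462 m
RSR: p² = 2 + d² − 2cos(α−β) + 2d(sin β − sin α) = 74.694951; p = √p² = 8.642624; φ = atan2(cos α − cos β, d − sin α + sin β) = 0.029576 rad; t = (α − φ) mod 2π = 1.581312 rad, q = (φ − β) mod 2π = 4.441819 rad → L = 6.24·(1.581312 + 8.642624 + 4.441819) = 6.24·14.665755 = 91.514313 m
LSR: p² = d² − 2 + 2cos(α−β) + 2d(sin α + sin β) = 109.263536; p = √p² = 10.452920; φ = atan2(−cos α − cos β, d + sin α + sin β) − atan2(−2, p) = 0.220602 rad; t = (φ − α) mod 2π = 4.892898 rad, q = (φ − β) mod 2π = 4.632844 rad → L = 6.24·(4.892898 + 10.452920 + 4.632844) = 6.24·19.978663 = 124.666855 m
RSL: p² = d² − 2 + 2cos(α−β) − 2d(sin α + sin β) = 41.382175; p = √p² = 6.432898; φ = atan2(cos α + cos β, d − sin α − sin β) − atan2(2, p) = -0.351287 rad; t = (α − φ) mod 2π = 1.962176 rad, q = (β − φ) mod 2π = 2.222230 rad → L = 6.24·(1.962176 + 6.432898 + 2.222230) = 6.24·10.617303 = 66.251972 m
RLR: c = (6 − d² + 2cos(α−β) + 2d(sin α − sin β))/8 = -8.336869, |c| > 1 → infeasible
LRL: c = (6 − d² + 2cos(α−β) − 2d(sin α − sin β))/8 = -8.527469, |c| > 1 → infeasible
Shortest: RSL with L = 66.251972 m ≈ 66.2520 m
Convert RSL to answer units (arcs ×180/π): t = 1.962176·180/π = 112.4244°, p = ρ·p = 6.24·6.432898 = 40.1413 m, q = 2.222230·180/π = 127.3244°, L = 66.2520 m.

RSL: t = 112.4244°, p = 40.1413 m, q = 127.3244°, L = 66.2520 m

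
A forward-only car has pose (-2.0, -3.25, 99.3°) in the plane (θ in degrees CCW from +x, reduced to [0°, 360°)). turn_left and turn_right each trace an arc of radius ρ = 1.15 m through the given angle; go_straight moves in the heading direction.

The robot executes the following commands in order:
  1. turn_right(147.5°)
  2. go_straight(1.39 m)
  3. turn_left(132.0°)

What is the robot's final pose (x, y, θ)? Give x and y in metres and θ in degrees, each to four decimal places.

set_pose: (x, y, θ) = (-2.0000, -3.2500, 99.3000°), ρ = 1.15
turn_right(147.5°): centre at ρ to the right, rotate −147.5° → (-0.0078, -2.2976, -48.2000° ≡ 311.8000°)
go_straight(1.39): x += 1.39·cos θ, y += 1.39·sin θ → (0.9187, -3.3339, 311.8000°)
turn_left(132.0°): centre at ρ to the left, rotate +132.0° → (2.9192, -2.6915, 443.8000° ≡ 83.8000°)

(2.9192, -2.6915, 83.8000°)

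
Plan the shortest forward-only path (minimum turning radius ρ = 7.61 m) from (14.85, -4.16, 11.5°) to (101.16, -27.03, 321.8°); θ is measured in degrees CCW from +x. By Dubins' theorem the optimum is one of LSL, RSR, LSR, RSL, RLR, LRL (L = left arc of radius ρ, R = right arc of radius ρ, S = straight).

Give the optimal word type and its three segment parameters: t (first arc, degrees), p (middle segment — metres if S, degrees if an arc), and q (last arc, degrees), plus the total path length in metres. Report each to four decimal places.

RSR: t = 26.4559°, p = 82.8948 m, q = 23.2441°, L = 89.4959 m

Let ψ = atan2(Δy, Δx) = atan2(-22.87, 86.31) = -14.8409° be the start→goal bearing.
Normalize: d = |goal − start| / ρ = 89.288594/7.61 = 11.733061, α = (θ_start − ψ) mod 360° = 26.3409° = 0.459735 rad, β = (θ_goal − ψ) mod 360° = 336.6409° = 5.875492 rad.
Common terms: sin α = 0.443711, cos α = 0.896170, sin β = -0.396493, cos β = 0.918038, cos(α−β) = 0.646790, d² = 137.664719. Work in radians in the unit-radius frame; every candidate has L = ρ·(t + p + q).
LSL: p² = 2 + d² − 2cos(α−β) + 2d(sin α − sin β) = 158.087462; p = √p² = 12.573284; φ = atan2(cos β − cos α, d + sin α − sin β) = 0.001739 rad; t = (φ − α) mod 2π = 5.825189 rad, q = (β − φ) mod 2π = 5.873753 rad → L = 7.61·(5.825189 + 12.573284 + 5.873753) = 7.61·24.272226 = 184.711637 m
RSR: p² = 2 + d² − 2cos(α−β) + 2d(sin β − sin α) = 118.654818; p = √p² = 10.892879; φ = atan2(cos α − cos β, d − sin α + sin β) = -0.002008 rad; t = (α − φ) mod 2π = 0.461743 rad, q = (φ − β) mod 2π = 0.405686 rad → L = 7.61·(0.461743 + 10.892879 + 0.405686) = 7.61·11.760308 = 89.495943 m
LSR: p² = d² − 2 + 2cos(α−β) + 2d(sin α + sin β) = 138.066326; p = √p² = 11.750163; φ = atan2(−cos α − cos β, d + sin α + sin β) − atan2(−2, p) = 0.015791 rad; t = (φ − α) mod 2π = 5.839241 rad, q = (φ − β) mod 2π = 0.423485 rad → L = 7.61·(5.839241 + 11.750163 + 0.423485) = 7.61·18.012889 = 137.078083 m
RSL: p² = d² − 2 + 2cos(α−β) − 2d(sin α + sin β) = 135.850272; p = √p² = 11.655482; φ = atan2(cos α + cos β, d − sin α − sin β) − atan2(2, p) = -0.015919 rad; t = (α − φ) mod 2π = 0.475655 rad, q = (β − φ) mod 2π = 5.891411 rad → L = 7.61·(0.475655 + 11.655482 + 5.891411) = 7.61·18.022548 = 137.151593 m
RLR: c = (6 − d² + 2cos(α−β) + 2d(sin α − sin β))/8 = -13.831852, |c| > 1 → infeasible
LRL: c = (6 − d² + 2cos(α−β) − 2d(sin α − sin β))/8 = -18.760933, |c| > 1 → infeasible
Shortest: RSR with L = 89.495943 m ≈ 89.4959 m
Convert RSR to answer units (arcs ×180/π): t = 0.461743·180/π = 26.4559°, p = ρ·p = 7.61·10.892879 = 82.8948 m, q = 0.405686·180/π = 23.2441°, L = 89.4959 m.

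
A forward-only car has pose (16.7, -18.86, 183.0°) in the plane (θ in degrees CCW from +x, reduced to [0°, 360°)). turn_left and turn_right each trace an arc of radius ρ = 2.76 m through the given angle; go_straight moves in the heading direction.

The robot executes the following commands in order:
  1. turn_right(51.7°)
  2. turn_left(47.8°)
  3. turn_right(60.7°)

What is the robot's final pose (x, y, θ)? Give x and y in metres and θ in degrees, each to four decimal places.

set_pose: (x, y, θ) = (16.7000, -18.8600, 183.0000°), ρ = 2.76
turn_right(51.7°): centre at ρ to the right, rotate −51.7° → (14.4821, -17.9254, 131.3000°)
turn_left(47.8°): centre at ρ to the left, rotate +47.8° → (12.4519, -16.9873, 179.1000°)
turn_right(60.7°): centre at ρ to the right, rotate −60.7° → (10.0674, -15.5404, 118.4000°)

(10.0674, -15.5404, 118.4000°)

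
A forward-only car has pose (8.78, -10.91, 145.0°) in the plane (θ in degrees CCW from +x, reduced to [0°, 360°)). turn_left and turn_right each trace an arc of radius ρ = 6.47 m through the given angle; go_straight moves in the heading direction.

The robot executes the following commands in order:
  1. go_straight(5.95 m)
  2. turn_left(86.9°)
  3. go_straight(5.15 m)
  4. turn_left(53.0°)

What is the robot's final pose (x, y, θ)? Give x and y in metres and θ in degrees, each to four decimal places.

(-9.2352, -18.5135, 284.9000°)

set_pose: (x, y, θ) = (8.7800, -10.9100, 145.0000°), ρ = 6.47
go_straight(5.95): x += 5.95·cos θ, y += 5.95·sin θ → (3.9060, -7.4972, 145.0000°)
turn_left(86.9°): centre at ρ to the left, rotate +86.9° → (-4.8965, -8.8049, 231.9000°)
go_straight(5.15): x += 5.15·cos θ, y += 5.15·sin θ → (-8.0742, -12.8576, 231.9000°)
turn_left(53.0°): centre at ρ to the left, rotate +53.0° → (-9.2352, -18.5135, 284.9000°)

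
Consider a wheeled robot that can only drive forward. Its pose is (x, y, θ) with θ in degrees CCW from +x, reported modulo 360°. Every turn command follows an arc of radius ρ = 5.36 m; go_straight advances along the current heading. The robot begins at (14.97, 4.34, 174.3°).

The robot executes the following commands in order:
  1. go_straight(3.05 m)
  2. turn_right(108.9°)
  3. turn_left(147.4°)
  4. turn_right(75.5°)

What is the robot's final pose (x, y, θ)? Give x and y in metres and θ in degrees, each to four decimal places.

(-6.7216, 19.5107, 137.3000°)

set_pose: (x, y, θ) = (14.9700, 4.3400, 174.3000°), ρ = 5.36
go_straight(3.05): x += 3.05·cos θ, y += 3.05·sin θ → (11.9351, 4.6429, 174.3000°)
turn_right(108.9°): centre at ρ to the right, rotate −108.9° → (7.5939, 12.2077, 65.4000°)
turn_left(147.4°): centre at ρ to the left, rotate +147.4° → (-0.1831, 18.9444, 212.8000°)
turn_right(75.5°): centre at ρ to the right, rotate −75.5° → (-6.7216, 19.5107, 137.3000°)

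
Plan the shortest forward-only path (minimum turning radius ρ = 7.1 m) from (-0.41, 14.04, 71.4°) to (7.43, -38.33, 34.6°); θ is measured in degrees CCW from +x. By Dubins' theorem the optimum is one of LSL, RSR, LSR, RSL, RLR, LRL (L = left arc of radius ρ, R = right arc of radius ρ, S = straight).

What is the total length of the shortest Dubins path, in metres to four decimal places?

83.0267 m

Let ψ = atan2(Δy, Δx) = atan2(-52.37, 7.84) = -81.4858° be the start→goal bearing.
Normalize: d = |goal − start| / ρ = 52.953588/7.1 = 7.458252, α = (θ_start − ψ) mod 360° = 152.8858° = 2.668361 rad, β = (θ_goal − ψ) mod 360° = 116.0858° = 2.026080 rad.
Common terms: sin α = 0.455765, cos α = -0.890100, sin β = 0.898136, cos β = -0.439717, cos(α−β) = 0.800731, d² = 55.625521. Work in radians in the unit-radius frame; every candidate has L = ρ·(t + p + q).
LSL: p² = 2 + d² − 2cos(α−β) + 2d(sin α − sin β) = 49.425426; p = √p² = 7.030322; φ = atan2(cos β − cos α, d + sin α − sin β) = 0.064107 rad; t = (φ − α) mod 2π = 3.678931 rad, q = (β − φ) mod 2π = 1.961973 rad → L = 7.1·(3.678931 + 7.030322 + 1.961973) = 7.1·12.671226 = 89.965705 m
RSR: p² = 2 + d² − 2cos(α−β) + 2d(sin β − sin α) = 62.622690; p = √p² = 7.913450; φ = atan2(cos α − cos β, d − sin α + sin β) = -0.056944 rad; t = (α − φ) mod 2π = 2.725305 rad, q = (φ − β) mod 2π = 4.200161 rad → L = 7.1·(2.725305 + 7.913450 + 4.200161) = 7.1·14.838916 = 105.356306 m
LSR: p² = d² − 2 + 2cos(α−β) + 2d(sin α + sin β) = 75.422462; p = √p² = 8.684611; φ = atan2(−cos α − cos β, d + sin α + sin β) − atan2(−2, p) = 0.376123 rad; t = (φ − α) mod 2π = 3.990947 rad, q = (φ − β) mod 2π = 4.633229 rad → L = 7.1·(3.990947 + 8.684611 + 4.633229) = 7.1·17.308787 = 122.892386 m
RSL: p² = d² − 2 + 2cos(α−β) − 2d(sin α + sin β) = 35.031505; p = √p² = 5.918742; φ = atan2(cos α + cos β, d − sin α − sin β) − atan2(2, p) = -0.540360 rad; t = (α − φ) mod 2π = 3.208721 rad, q = (β − φ) mod 2π = 2.566440 rad → L = 7.1·(3.208721 + 5.918742 + 2.566440) = 7.1·11.693902 = 83.026704 m
RLR: c = (6 − d² + 2cos(α−β) + 2d(sin α − sin β))/8 = -6.827836, |c| > 1 → infeasible
LRL: c = (6 − d² + 2cos(α−β) − 2d(sin α − sin β))/8 = -5.178178, |c| > 1 → infeasible
Shortest: RSL with L = 83.026704 m ≈ 83.0267 m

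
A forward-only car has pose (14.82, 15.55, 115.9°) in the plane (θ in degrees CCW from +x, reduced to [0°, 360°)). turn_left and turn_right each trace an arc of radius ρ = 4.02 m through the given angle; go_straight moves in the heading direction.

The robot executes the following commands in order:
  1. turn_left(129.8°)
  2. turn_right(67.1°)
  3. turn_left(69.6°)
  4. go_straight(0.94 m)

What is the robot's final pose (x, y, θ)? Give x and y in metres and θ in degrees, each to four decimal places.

(-0.4019, 9.6852, 248.2000°)

set_pose: (x, y, θ) = (14.8200, 15.5500, 115.9000°), ρ = 4.02
turn_left(129.8°): centre at ρ to the left, rotate +129.8° → (7.5399, 15.4483, 245.7000°)
turn_right(67.1°): centre at ρ to the right, rotate −67.1° → (3.7779, 13.0838, 178.6000°)
turn_left(69.6°): centre at ρ to the left, rotate +69.6° → (-0.0529, 10.5579, 248.2000°)
go_straight(0.94): x += 0.94·cos θ, y += 0.94·sin θ → (-0.4019, 9.6852, 248.2000°)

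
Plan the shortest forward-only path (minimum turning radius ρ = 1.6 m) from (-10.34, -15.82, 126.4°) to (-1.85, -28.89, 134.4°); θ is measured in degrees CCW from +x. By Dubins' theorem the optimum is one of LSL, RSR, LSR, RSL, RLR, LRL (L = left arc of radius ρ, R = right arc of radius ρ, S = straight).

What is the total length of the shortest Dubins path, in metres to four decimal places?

Let ψ = atan2(Δy, Δx) = atan2(-13.07, 8.49) = -56.9931° be the start→goal bearing.
Normalize: d = |goal − start| / ρ = 15.585410/1.6 = 9.740881, α = (θ_start − ψ) mod 360° = 183.3931° = 3.200813 rad, β = (θ_goal − ψ) mod 360° = 191.3931° = 3.340440 rad.
Common terms: sin α = -0.059186, cos α = -0.998247, sin β = -0.197539, cos β = -0.980295, cos(α−β) = 0.990268, d² = 94.884766. Work in radians in the unit-radius frame; every candidate has L = ρ·(t + p + q).
LSL: p² = 2 + d² − 2cos(α−β) + 2d(sin α − sin β) = 97.599592; p = √p² = 9.879251; φ = atan2(cos β − cos α, d + sin α − sin β) = 0.001817 rad; t = (φ − α) mod 2π = 3.084189 rad, q = (β − φ) mod 2π = 3.338622 rad → L = 1.6·(3.084189 + 9.879251 + 3.338622) = 1.6·16.302062 = 26.083300 m
RSR: p² = 2 + d² − 2cos(α−β) + 2d(sin β − sin α) = 92.208867; p = √p² = 9.602545; φ = atan2(cos α − cos β, d − sin α + sin β) = -0.001870 rad; t = (α − φ) mod 2π = 3.202683 rad, q = (φ − β) mod 2π = 2.940876 rad → L = 1.6·(3.202683 + 9.602545 + 2.940876) = 1.6·15.746104 = 25.193766 m
LSR: p² = d² − 2 + 2cos(α−β) + 2d(sin α + sin β) = 89.863848; p = √p² = 9.479654; φ = atan2(−cos α − cos β, d + sin α + sin β) − atan2(−2, p) = 0.413595 rad; t = (φ − α) mod 2π = 3.495967 rad, q = (φ − β) mod 2π = 3.356340 rad → L = 1.6·(3.495967 + 9.479654 + 3.356340) = 1.6·16.331962 = 26.131139 m
RSL: p² = d² − 2 + 2cos(α−β) − 2d(sin α + sin β) = 99.866756; p = √p² = 9.993336; φ = atan2(cos α + cos β, d − sin α − sin β) − atan2(2, p) = -0.392901 rad; t = (α − φ) mod 2π = 3.593714 rad, q = (β − φ) mod 2π = 3.733340 rad → L = 1.6·(3.593714 + 9.993336 + 3.733340) = 1.6·17.320390 = 27.712624 m
RLR: c = (6 − d² + 2cos(α−β) + 2d(sin α − sin β))/8 = -10.526108, |c| > 1 → infeasible
LRL: c = (6 − d² + 2cos(α−β) − 2d(sin α − sin β))/8 = -11.199949, |c| > 1 → infeasible
Shortest: RSR with L = 25.193766 m ≈ 25.1938 m

25.1938 m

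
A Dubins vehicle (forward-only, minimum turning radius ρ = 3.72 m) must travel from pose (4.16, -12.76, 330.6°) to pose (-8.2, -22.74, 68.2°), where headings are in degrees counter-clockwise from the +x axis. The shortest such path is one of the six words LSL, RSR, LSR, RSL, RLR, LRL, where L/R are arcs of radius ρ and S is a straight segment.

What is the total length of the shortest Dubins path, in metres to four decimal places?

Let ψ = atan2(Δy, Δx) = atan2(-9.98, -12.36) = -141.0811° be the start→goal bearing.
Normalize: d = |goal − start| / ρ = 15.886157/3.72 = 4.270472, α = (θ_start − ψ) mod 360° = 111.6811° = 1.949203 rad, β = (θ_goal − ψ) mod 360° = 209.2811° = 3.652644 rad.
Common terms: sin α = 0.929255, cos α = -0.369440, sin β = -0.489095, cos β = -0.872231, cos(α−β) = -0.132256, d² = 18.236935. Work in radians in the unit-radius frame; every candidate has L = ρ·(t + p + q).
LSL: p² = 2 + d² − 2cos(α−β) + 2d(sin α − sin β) = 32.615490; p = √p² = 5.710997; φ = atan2(cos β − cos α, d + sin α − sin β) = -0.088153 rad; t = (φ − α) mod 2π = 4.245829 rad, q = (β − φ) mod 2π = 3.740797 rad → L = 3.72·(4.245829 + 5.710997 + 3.740797) = 3.72·13.697624 = 50.955161 m
RSR: p² = 2 + d² − 2cos(α−β) + 2d(sin β − sin α) = 8.387406; p = √p² = 2.896102; φ = atan2(cos α − cos β, d − sin α + sin β) = 0.174494 rad; t = (α − φ) mod 2π = 1.774709 rad, q = (φ − β) mod 2π = 2.805035 rad → L = 3.72·(1.774709 + 2.896102 + 2.805035) = 3.72·7.475846 = 27.810146 m
LSR: p² = d² − 2 + 2cos(α−β) + 2d(sin α + sin β) = 19.731804; p = √p² = 4.442050; φ = atan2(−cos α − cos β, d + sin α + sin β) − atan2(−2, p) = 0.680783 rad; t = (φ − α) mod 2π = 5.014765 rad, q = (φ − β) mod 2π = 3.311324 rad → L = 3.72·(5.014765 + 4.442050 + 3.311324) = 3.72·12.768138 = 47.497475 m
RSL: p² = d² − 2 + 2cos(α−β) − 2d(sin α + sin β) = 12.213040; p = √p² = 3.494716; φ = atan2(cos α + cos β, d − sin α − sin β) − atan2(2, p) = -0.833278 rad; t = (α − φ) mod 2π = 2.782481 rad, q = (β − φ) mod 2π = 4.485922 rad → L = 3.72·(2.782481 + 3.494716 + 4.485922) = 3.72·10.763118 = 40.038801 m
RLR: c = (6 − d² + 2cos(α−β) + 2d(sin α − sin β))/8 = -0.048426; p = 2π − arccos c = 4.663944 rad; φ = atan2(cos α − cos β, d − sin α + sin β) = 0.174494 rad; t = (α − φ + p/2) mod 2π = 4.106681 rad, q = (α − β − t + p) mod 2π = 5.137007 rad → L = 3.72·(4.106681 + 4.663944 + 5.137007) = 3.72·13.907633 = 51.736393 m
LRL: c = (6 − d² + 2cos(α−β) − 2d(sin α − sin β))/8 = -3.076936, |c| > 1 → infeasible
Shortest: RSR with L = 27.810146 m ≈ 27.8101 m

27.8101 m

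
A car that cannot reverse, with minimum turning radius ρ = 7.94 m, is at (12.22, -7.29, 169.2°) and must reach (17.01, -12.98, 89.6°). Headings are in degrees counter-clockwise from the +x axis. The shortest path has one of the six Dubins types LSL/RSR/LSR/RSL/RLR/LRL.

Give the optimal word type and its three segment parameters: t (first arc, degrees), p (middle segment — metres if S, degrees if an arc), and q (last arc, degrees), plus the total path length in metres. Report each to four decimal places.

RLR: t = 5.8500°, p = 292.6844°, q = 6.4344°, L = 42.2623 m

Let ψ = atan2(Δy, Δx) = atan2(-5.69, 4.79) = -49.9084° be the start→goal bearing.
Normalize: d = |goal − start| / ρ = 7.437755/7.94 = 0.936745, α = (θ_start − ψ) mod 360° = 219.1084° = 3.824163 rad, β = (θ_goal − ψ) mod 360° = 139.5084° = 2.434881 rad.
Common terms: sin α = -0.630790, cos α = -0.775954, sin β = 0.649337, cos β = -0.760501, cos(α−β) = 0.180519, d² = 0.877491. Work in radians in the unit-radius frame; every candidate has L = ρ·(t + p + q).
LSL: p² = 2 + d² − 2cos(α−β) + 2d(sin α − sin β) = 0.118149; p = √p² = 0.343729; φ = atan2(cos β − cos α, d + sin α − sin β) = 3.096621 rad; t = (φ − α) mod 2π = 5.555643 rad, q = (β − φ) mod 2π = 5.621445 rad → L = 7.94·(5.555643 + 0.343729 + 5.621445) = 7.94·11.520817 = 91.475289 m
RSR: p² = 2 + d² − 2cos(α−β) + 2d(sin β − sin α) = 4.914756; p = √p² = 2.216925; φ = atan2(cos α − cos β, d − sin α + sin β) = -0.006970 rad; t = (α − φ) mod 2π = 3.831133 rad, q = (φ − β) mod 2π = 3.841334 rad → L = 7.94·(3.831133 + 2.216925 + 3.841334) = 7.94·9.889392 = 78.521775 m
LSR: p² = d² − 2 + 2cos(α−β) + 2d(sin α + sin β) = -0.726723 < 0 → infeasible
RSL: p² = d² − 2 + 2cos(α−β) − 2d(sin α + sin β) = -0.796218 < 0 → infeasible
RLR: c = (6 − d² + 2cos(α−β) + 2d(sin α − sin β))/8 = 0.385655; p = 2π − arccos c = 5.108307 rad; φ = atan2(cos α − cos β, d − sin α + sin β) = -0.006970 rad; t = (α − φ + p/2) mod 2π = 0.102102 rad, q = (α − β − t + p) mod 2π = 0.112302 rad → L = 7.94·(0.102102 + 5.108307 + 0.112302) = 7.94·5.322711 = 42.262325 m
LRL: c = (6 − d² + 2cos(α−β) − 2d(sin α − sin β))/8 = 0.985231; p = 2π − arccos c = 6.111109 rad; φ = atan2(cos β − cos α, d + sin α − sin β) = 3.096621 rad; t = (φ − α + p/2) mod 2π = 2.328012 rad, q = (β − α − t + p) mod 2π = 2.393814 rad → L = 7.94·(2.328012 + 6.111109 + 2.393814) = 7.94·10.832935 = 86.013507 m
Shortest: RLR with L = 42.262325 m ≈ 42.2623 m
Convert RLR to answer units (arcs ×180/π): t = 0.102102·180/π = 5.8500°, p = 5.108307·180/π = 292.6844°, q = 0.112302·180/π = 6.4344°, L = 42.2623 m.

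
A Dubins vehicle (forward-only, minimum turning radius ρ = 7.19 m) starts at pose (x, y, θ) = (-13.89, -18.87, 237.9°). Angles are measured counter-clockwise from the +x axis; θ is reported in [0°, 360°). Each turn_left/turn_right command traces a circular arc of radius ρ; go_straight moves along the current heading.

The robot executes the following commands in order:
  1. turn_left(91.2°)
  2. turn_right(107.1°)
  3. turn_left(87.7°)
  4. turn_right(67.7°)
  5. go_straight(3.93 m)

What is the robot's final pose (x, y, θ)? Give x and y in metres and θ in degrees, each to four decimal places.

(-12.1224, -61.7471, 242.0000°)

set_pose: (x, y, θ) = (-13.8900, -18.8700, 237.9000°), ρ = 7.19
turn_left(91.2°): centre at ρ to the left, rotate +91.2° → (-11.4916, -28.8602, 329.1000°)
turn_right(107.1°): centre at ρ to the right, rotate −107.1° → (-10.3729, -40.3729, 222.0000°)
turn_left(87.7°): centre at ρ to the left, rotate +87.7° → (-11.0938, -50.3089, 309.7000°)
turn_right(67.7°): centre at ρ to the right, rotate −67.7° → (-10.2774, -58.2771, 242.0000°)
go_straight(3.93): x += 3.93·cos θ, y += 3.93·sin θ → (-12.1224, -61.7471, 242.0000°)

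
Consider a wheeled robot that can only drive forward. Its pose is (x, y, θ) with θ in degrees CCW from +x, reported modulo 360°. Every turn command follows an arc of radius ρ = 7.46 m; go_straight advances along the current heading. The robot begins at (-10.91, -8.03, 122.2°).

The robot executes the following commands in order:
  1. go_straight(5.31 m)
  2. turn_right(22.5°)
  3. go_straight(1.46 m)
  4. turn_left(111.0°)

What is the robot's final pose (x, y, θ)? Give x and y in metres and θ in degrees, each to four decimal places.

(-26.1883, 5.7783, 210.7000°)

set_pose: (x, y, θ) = (-10.9100, -8.0300, 122.2000°), ρ = 7.46
go_straight(5.31): x += 5.31·cos θ, y += 5.31·sin θ → (-13.7396, -3.5367, 122.2000°)
turn_right(22.5°): centre at ρ to the right, rotate −22.5° → (-14.7803, -0.8184, 99.7000°)
go_straight(1.46): x += 1.46·cos θ, y += 1.46·sin θ → (-15.0263, 0.6207, 99.7000°)
turn_left(111.0°): centre at ρ to the left, rotate +111.0° → (-26.1883, 5.7783, 210.7000°)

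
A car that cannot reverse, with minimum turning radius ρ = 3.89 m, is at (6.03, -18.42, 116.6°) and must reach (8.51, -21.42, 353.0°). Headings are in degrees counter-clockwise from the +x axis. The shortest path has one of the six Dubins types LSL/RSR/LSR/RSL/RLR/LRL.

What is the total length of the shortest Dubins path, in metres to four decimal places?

Let ψ = atan2(Δy, Δx) = atan2(-3.00, 2.48) = -50.4206° be the start→goal bearing.
Normalize: d = |goal − start| / ρ = 3.892351/3.89 = 1.000604, α = (θ_start − ψ) mod 360° = 167.0206° = 2.915059 rad, β = (θ_goal − ψ) mod 360° = 43.4206° = 0.757832 rad.
Common terms: sin α = 0.224601, cos α = -0.974451, sin β = 0.687349, cos β = 0.726328, cos(α−β) = -0.553392, d² = 1.001209. Work in radians in the unit-radius frame; every candidate has L = ρ·(t + p + q).
LSL: p² = 2 + d² − 2cos(α−β) + 2d(sin α − sin β) = 3.181937; p = √p² = 1.783799; φ = atan2(cos β − cos α, d + sin α − sin β) = 1.264507 rad; t = (φ − α) mod 2π = 4.632633 rad, q = (β − φ) mod 2π = 5.776511 rad → L = 3.89·(4.632633 + 1.783799 + 5.776511) = 3.89·12.192942 = 47.430545 m
RSR: p² = 2 + d² − 2cos(α−β) + 2d(sin β − sin α) = 5.034048; p = √p² = 2.243668; φ = atan2(cos α − cos β, d − sin α + sin β) = -0.860295 rad; t = (α − φ) mod 2π = 3.775354 rad, q = (φ − β) mod 2π = 4.665058 rad → L = 3.89·(3.775354 + 2.243668 + 4.665058) = 3.89·10.684081 = 41.561074 m
LSR: p² = d² − 2 + 2cos(α−β) + 2d(sin α + sin β) = -0.280572 < 0 → infeasible
RSL: p² = d² − 2 + 2cos(α−β) − 2d(sin α + sin β) = -3.930575 < 0 → infeasible
RLR: c = (6 − d² + 2cos(α−β) + 2d(sin α − sin β))/8 = 0.370744; p = 2π − arccos c = 5.092199 rad; φ = atan2(cos α − cos β, d − sin α + sin β) = -0.860295 rad; t = (α − φ + p/2) mod 2π = 0.038268 rad, q = (α − β − t + p) mod 2π = 0.927973 rad → L = 3.89·(0.038268 + 5.092199 + 0.927973) = 3.89·6.058440 = 23.567330 m
LRL: c = (6 − d² + 2cos(α−β) − 2d(sin α − sin β))/8 = 0.602258; p = 2π − arccos c = 5.358715 rad; φ = atan2(cos β − cos α, d + sin α − sin β) = 1.264507 rad; t = (φ − α + p/2) mod 2π = 1.028805 rad, q = (β − α − t + p) mod 2π = 2.172684 rad → L = 3.89·(1.028805 + 5.358715 + 2.172684) = 3.89·8.560204 = 33.299193 m
Shortest: RLR with L = 23.567330 m ≈ 23.5673 m

23.5673 m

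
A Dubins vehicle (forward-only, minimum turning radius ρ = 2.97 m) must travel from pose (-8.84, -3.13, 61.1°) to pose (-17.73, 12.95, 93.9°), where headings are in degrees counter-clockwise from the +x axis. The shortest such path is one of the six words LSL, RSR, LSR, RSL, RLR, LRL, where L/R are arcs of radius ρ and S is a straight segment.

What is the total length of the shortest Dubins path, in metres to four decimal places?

18.9951 m

Let ψ = atan2(Δy, Δx) = atan2(16.08, -8.89) = 118.9365° be the start→goal bearing.
Normalize: d = |goal − start| / ρ = 18.373854/2.97 = 6.186483, α = (θ_start − ψ) mod 360° = 302.1635° = 5.273748 rad, β = (θ_goal − ψ) mod 360° = 334.9635° = 5.846216 rad.
Common terms: sin α = -0.846532, cos α = 0.532337, sin β = -0.423195, cos β = 0.906039, cos(α−β) = 0.840567, d² = 38.272569. Work in radians in the unit-radius frame; every candidate has L = ρ·(t + p + q).
LSL: p² = 2 + d² − 2cos(α−β) + 2d(sin α − sin β) = 33.353501; p = √p² = 5.775249; φ = atan2(cos β − cos α, d + sin α − sin β) = 0.064753 rad; t = (φ − α) mod 2π = 1.074190 rad, q = (β − φ) mod 2π = 5.781464 rad → L = 2.97·(1.074190 + 5.775249 + 5.781464) = 2.97·12.630902 = 37.513780 m
RSR: p² = 2 + d² − 2cos(α−β) + 2d(sin β − sin α) = 43.829370; p = √p² = 6.620375; φ = atan2(cos α − cos β, d − sin α + sin β) = -0.056477 rad; t = (α − φ) mod 2π = 5.330225 rad, q = (φ − β) mod 2π = 0.380492 rad → L = 2.97·(5.330225 + 6.620375 + 0.380492) = 2.97·12.331093 = 36.623345 m
LSR: p² = d² − 2 + 2cos(α−β) + 2d(sin α + sin β) = 22.243407; p = √p² = 4.716292; φ = atan2(−cos α − cos β, d + sin α + sin β) − atan2(−2, p) = 0.116472 rad; t = (φ − α) mod 2π = 1.125909 rad, q = (φ − β) mod 2π = 0.553441 rad → L = 2.97·(1.125909 + 4.716292 + 0.553441) = 2.97·6.395641 = 18.995055 m
RSL: p² = d² − 2 + 2cos(α−β) − 2d(sin α + sin β) = 53.663997; p = √p² = 7.325571; φ = atan2(cos α + cos β, d − sin α − sin β) − atan2(2, p) = -0.075952 rad; t = (α − φ) mod 2π = 5.349700 rad, q = (β − φ) mod 2π = 5.922168 rad → L = 2.97·(5.349700 + 7.325571 + 5.922168) = 2.97·18.597440 = 55.234398 m
RLR: c = (6 − d² + 2cos(α−β) + 2d(sin α − sin β))/8 = -4.478671, |c| > 1 → infeasible
LRL: c = (6 − d² + 2cos(α−β) − 2d(sin α − sin β))/8 = -3.169188, |c| > 1 → infeasible
Shortest: LSR with L = 18.995055 m ≈ 18.9951 m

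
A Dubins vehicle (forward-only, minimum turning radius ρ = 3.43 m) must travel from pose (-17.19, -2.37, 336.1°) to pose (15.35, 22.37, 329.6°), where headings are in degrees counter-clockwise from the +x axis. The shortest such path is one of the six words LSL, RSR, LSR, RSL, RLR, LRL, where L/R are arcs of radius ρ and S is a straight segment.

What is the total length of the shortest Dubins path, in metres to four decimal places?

Let ψ = atan2(Δy, Δx) = atan2(24.74, 32.54) = 37.2455° be the start→goal bearing.
Normalize: d = |goal − start| / ρ = 40.876879/3.43 = 11.917457, α = (θ_start − ψ) mod 360° = 298.8545° = 5.215994 rad, β = (θ_goal − ψ) mod 360° = 292.3545° = 5.102548 rad.
Common terms: sin α = -0.875848, cos α = 0.482586, sin β = -0.924849, cos β = 0.380335, cos(α−β) = 0.993572, d² = 142.025789. Work in radians in the unit-radius frame; every candidate has L = ρ·(t + p + q).
LSL: p² = 2 + d² − 2cos(α−β) + 2d(sin α − sin β) = 143.206561; p = √p² = 11.966894; φ = atan2(cos β − cos α, d + sin α − sin β) = -0.008545 rad; t = (φ − α) mod 2π = 1.058647 rad, q = (β − φ) mod 2π = 5.111092 rad → L = 3.43·(1.058647 + 11.966894 + 5.111092) = 3.43·18.136633 = 62.208652 m
RSR: p² = 2 + d² − 2cos(α−β) + 2d(sin β − sin α) = 140.870728; p = √p² = 11.868898; φ = atan2(cos α − cos β, d − sin α + sin β) = 0.008615 rad; t = (α − φ) mod 2π = 5.207379 rad, q = (φ − β) mod 2π = 1.189253 rad → L = 3.43·(5.207379 + 11.868898 + 1.189253) = 3.43·18.265529 = 62.650765 m
LSR: p² = d² − 2 + 2cos(α−β) + 2d(sin α + sin β) = 99.093471; p = √p² = 9.954570; φ = atan2(−cos α − cos β, d + sin α + sin β) − atan2(−2, p) = 0.113183 rad; t = (φ − α) mod 2π = 1.180374 rad, q = (φ − β) mod 2π = 1.293820 rad → L = 3.43·(1.180374 + 9.954570 + 1.293820) = 3.43·12.428764 = 42.630662 m
RSL: p² = d² − 2 + 2cos(α−β) − 2d(sin α + sin β) = 184.932394; p = √p² = 13.598985; φ = atan2(cos α + cos β, d − sin α − sin β) − atan2(2, p) = -0.083202 rad; t = (α − φ) mod 2π = 5.299196 rad, q = (β − φ) mod 2π = 5.185750 rad → L = 3.43·(5.299196 + 13.598985 + 5.185750) = 3.43·24.083931 = 82.607884 m
RLR: c = (6 − d² + 2cos(α−β) + 2d(sin α − sin β))/8 = -16.608841, |c| > 1 → infeasible
LRL: c = (6 − d² + 2cos(α−β) − 2d(sin α − sin β))/8 = -16.900820, |c| > 1 → infeasible
Shortest: LSR with L = 42.630662 m ≈ 42.6307 m

42.6307 m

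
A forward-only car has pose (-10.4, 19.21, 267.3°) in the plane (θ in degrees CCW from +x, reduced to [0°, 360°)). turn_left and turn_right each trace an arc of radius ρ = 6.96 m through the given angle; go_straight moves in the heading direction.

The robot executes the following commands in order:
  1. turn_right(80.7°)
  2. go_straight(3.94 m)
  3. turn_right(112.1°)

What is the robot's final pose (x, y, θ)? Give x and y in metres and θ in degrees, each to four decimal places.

set_pose: (x, y, θ) = (-10.4000, 19.2100, 267.3000°), ρ = 6.96
turn_right(80.7°): centre at ρ to the right, rotate −80.7° → (-16.5523, 12.6240, 186.6000°)
go_straight(3.94): x += 3.94·cos θ, y += 3.94·sin θ → (-20.4662, 12.1711, 186.6000°)
turn_right(112.1°): centre at ρ to the right, rotate −112.1° → (-27.9730, 20.9450, 74.5000°)

(-27.9730, 20.9450, 74.5000°)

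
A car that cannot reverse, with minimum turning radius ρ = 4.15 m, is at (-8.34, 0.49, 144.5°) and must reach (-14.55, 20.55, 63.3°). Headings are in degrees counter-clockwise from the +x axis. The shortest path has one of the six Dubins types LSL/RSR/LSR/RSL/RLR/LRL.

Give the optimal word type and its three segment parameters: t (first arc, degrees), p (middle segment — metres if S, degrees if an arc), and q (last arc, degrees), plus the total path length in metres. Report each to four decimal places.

RSR: t = 36.1573°, p = 15.6099 m, q = 45.0427°, L = 21.4913 m

Let ψ = atan2(Δy, Δx) = atan2(20.06, -6.21) = 107.2010° be the start→goal bearing.
Normalize: d = |goal − start| / ρ = 20.999231/4.15 = 5.060056, α = (θ_start − ψ) mod 360° = 37.2990° = 0.650990 rad, β = (θ_goal − ψ) mod 360° = 316.0990° = 5.516968 rad.
Common terms: sin α = 0.605974, cos α = 0.795484, sin β = -0.693415, cos β = 0.720539, cos(α−β) = 0.152986, d² = 25.604163. Work in radians in the unit-radius frame; every candidate has L = ρ·(t + p + q).
LSL: p² = 2 + d² − 2cos(α−β) + 2d(sin α − sin β) = 40.448152; p = √p² = 6.359886; φ = atan2(cos β − cos α, d + sin α − sin β) = -0.011784 rad; t = (φ − α) mod 2π = 5.620411 rad, q = (β − φ) mod 2π = 5.528752 rad → L = 4.15·(5.620411 + 6.359886 + 5.528752) = 4.15·17.509049 = 72.662555 m
RSR: p² = 2 + d² − 2cos(α−β) + 2d(sin β − sin α) = 14.148231; p = √p² = 3.761413; φ = atan2(cos α − cos β, d − sin α + sin β) = 0.019926 rad; t = (α − φ) mod 2π = 0.631064 rad, q = (φ − β) mod 2π = 0.786144 rad → L = 4.15·(0.631064 + 3.761413 + 0.786144) = 4.15·5.178621 = 21.491276 m
LSR: p² = d² − 2 + 2cos(α−β) + 2d(sin α + sin β) = 23.025227; p = √p² = 4.798461; φ = atan2(−cos α − cos β, d + sin α + sin β) − atan2(−2, p) = 0.098982 rad; t = (φ − α) mod 2π = 5.731178 rad, q = (φ − β) mod 2π = 0.865200 rad → L = 4.15·(5.731178 + 4.798461 + 0.865200) = 4.15·11.394838 = 47.288579 m
RSL: p² = d² − 2 + 2cos(α−β) − 2d(sin α + sin β) = 24.795043; p = √p² = 4.979462; φ = atan2(cos α + cos β, d − sin α − sin β) − atan2(2, p) = -0.095509 rad; t = (α − φ) mod 2π = 0.746499 rad, q = (β − φ) mod 2π = 5.612477 rad → L = 4.15·(0.746499 + 4.979462 + 5.612477) = 4.15·11.338438 = 47.054519 m
RLR: c = (6 − d² + 2cos(α−β) + 2d(sin α − sin β))/8 = -0.768529; p = 2π − arccos c = 3.835850 rad; φ = atan2(cos α − cos β, d − sin α + sin β) = 0.019926 rad; t = (α − φ + p/2) mod 2π = 2.548989 rad, q = (α − β − t + p) mod 2π = 2.704069 rad → L = 4.15·(2.548989 + 3.835850 + 2.704069) = 4.15·9.088908 = 37.718968 m
LRL: c = (6 − d² + 2cos(α−β) − 2d(sin α − sin β))/8 = -4.056019, |c| > 1 → infeasible
Shortest: RSR with L = 21.491276 m ≈ 21.4913 m
Convert RSR to answer units (arcs ×180/π): t = 0.631064·180/π = 36.1573°, p = ρ·p = 4.15·3.761413 = 15.6099 m, q = 0.786144·180/π = 45.0427°, L = 21.4913 m.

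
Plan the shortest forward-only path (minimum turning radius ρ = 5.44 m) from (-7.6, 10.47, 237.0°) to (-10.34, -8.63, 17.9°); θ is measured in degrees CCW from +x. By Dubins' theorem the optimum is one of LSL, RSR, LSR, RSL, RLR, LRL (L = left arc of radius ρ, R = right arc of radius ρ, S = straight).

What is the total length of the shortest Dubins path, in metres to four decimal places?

27.5463 m

Let ψ = atan2(Δy, Δx) = atan2(-19.10, -2.74) = -98.1637° be the start→goal bearing.
Normalize: d = |goal − start| / ρ = 19.295533/5.44 = 3.546973, α = (θ_start − ψ) mod 360° = 335.1637° = 5.849710 rad, β = (θ_goal − ψ) mod 360° = 116.0637° = 2.025694 rad.
Common terms: sin α = -0.420027, cos α = 0.907512, sin β = 0.898306, cos β = -0.439370, cos(α−β) = -0.776046, d² = 12.581018. Work in radians in the unit-radius frame; every candidate has L = ρ·(t + p + q).
LSL: p² = 2 + d² − 2cos(α−β) + 2d(sin α − sin β) = 6.780925; p = √p² = 2.604021; φ = atan2(cos β − cos α, d + sin α − sin β) = -0.543613 rad; t = (φ − α) mod 2π = 6.173048 rad, q = (β − φ) mod 2π = 2.569307 rad → L = 5.44·(6.173048 + 2.604021 + 2.569307) = 5.44·11.346375 = 61.724281 m
RSR: p² = 2 + d² − 2cos(α−β) + 2d(sin β − sin α) = 25.485296; p = √p² = 5.048296; φ = atan2(cos α − cos β, d − sin α + sin β) = 0.270070 rad; t = (α − φ) mod 2π = 5.579640 rad, q = (φ − β) mod 2π = 4.527562 rad → L = 5.44·(5.579640 + 5.048296 + 4.527562) = 5.44·15.155498 = 82.445909 m
LSR: p² = d² − 2 + 2cos(α−β) + 2d(sin α + sin β) = 12.421810; p = √p² = 3.524459; φ = atan2(−cos α − cos β, d + sin α + sin β) − atan2(−2, p) = 0.400371 rad; t = (φ − α) mod 2π = 0.833846 rad, q = (φ − β) mod 2π = 4.657862 rad → L = 5.44·(0.833846 + 3.524459 + 4.657862) = 5.44·9.016167 = 49.047948 m
RSL: p² = d² − 2 + 2cos(α−β) − 2d(sin α + sin β) = 5.636039; p = √p² = 2.374034; φ = atan2(cos α + cos β, d − sin α − sin β) − atan2(2, p) = -0.548706 rad; t = (α − φ) mod 2π = 0.115231 rad, q = (β − φ) mod 2π = 2.574400 rad → L = 5.44·(0.115231 + 2.374034 + 2.574400) = 5.44·5.063666 = 27.546342 m
RLR: c = (6 − d² + 2cos(α−β) + 2d(sin α − sin β))/8 = -2.185662, |c| > 1 → infeasible
LRL: c = (6 − d² + 2cos(α−β) − 2d(sin α − sin β))/8 = 0.152384; p = 2π − arccos c = 4.865369 rad; φ = atan2(cos β − cos α, d + sin α − sin β) = -0.543613 rad; t = (φ − α + p/2) mod 2π = 2.322547 rad, q = (β − α − t + p) mod 2π = 5.001991 rad → L = 5.44·(2.322547 + 4.865369 + 5.001991) = 5.44·12.189908 = 66.313098 m
Shortest: RSL with L = 27.546342 m ≈ 27.5463 m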